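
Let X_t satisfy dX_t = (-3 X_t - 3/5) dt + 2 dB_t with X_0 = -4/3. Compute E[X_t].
E[X_t] = -1/5 - 17*exp(-3*t)/15

Taking expectations and using E[dB_t] = 0, the mean m(t) = E[X_t] satisfies the ODE m'(t) = a m(t) + b with m(0) = x_0. With a = -3, b = -3/5, x_0 = -4/3, the solution is
  m(t) = x_0 * exp(a t) + (b/a) * (exp(a t) - 1)
       = (-4/3) * exp((-3) t) + ((-3/5)/(-3)) * (exp((-3) t) - 1)
       = -1/5 - 17*exp(-3*t)/15.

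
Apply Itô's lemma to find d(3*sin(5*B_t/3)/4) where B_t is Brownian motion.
d(3*sin(5*B_t/3)/4) = (-25*sin(5*B_t/3)/24) dt + (5*cos(5*B_t/3)/4) dB_t

Itô's formula for f(B_t) gives d f(B_t) = f'(B_t) dB_t + (1/2) f''(B_t) dt. Compute derivatives of f(x) = 3*sin(5*x/3)/4:
  f'(x)  = 5*cos(5*x/3)/4
  f''(x) = -25*sin(5*x/3)/12
Substitute x = B_t and multiply the f'' term by 1/2:
  drift     = (1/2) * (-25*sin(5*x/3)/12) evaluated at B_t = -25*sin(5*B_t/3)/24
  diffusion = (5*cos(5*x/3)/4) evaluated at B_t = 5*cos(5*B_t/3)/4
Therefore d(3*sin(5*B_t/3)/4) = (-25*sin(5*B_t/3)/24) dt + (5*cos(5*B_t/3)/4) dB_t.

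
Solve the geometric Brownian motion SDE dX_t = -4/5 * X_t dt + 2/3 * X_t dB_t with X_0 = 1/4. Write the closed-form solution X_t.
X_t = 1/4 * exp((-46/45) * t + (2/3) * B_t)

For GBM dX = mu X dt + sigma X dB with X_0 = x_0, apply Itô to Y = log X: dY = (mu - sigma^2/2) dt + sigma dB, so Y_t = log(x_0) + (mu - sigma^2/2) t + sigma B_t and hence X_t = x_0 * exp((mu - sigma^2/2) t + sigma B_t).
With mu = -4/5, sigma = 2/3, x_0 = 1/4, this gives:
  X_t = 1/4 * exp((-46/45) * t + (2/3) * B_t).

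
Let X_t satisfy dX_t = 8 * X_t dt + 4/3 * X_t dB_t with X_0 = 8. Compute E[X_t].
E[X_t] = 8*exp(8*t)

For GBM dX = mu X dt + sigma X dB with X_0 = x_0, apply Itô to Y = log X: dY = (mu - sigma^2/2) dt + sigma dB, so Y_t = log(x_0) + (mu - sigma^2/2) t + sigma B_t and hence X_t = x_0 * exp((mu - sigma^2/2) t + sigma B_t).
With mu = 8, sigma = 4/3, x_0 = 8, this gives:
  X_t = 8 * exp((64/9) * t + (4/3) * B_t).
Since sigma*B_t ~ Normal(0, sigma^2 t), E[exp(sigma*B_t)] = exp(sigma^2 t / 2); so E[X_t] = x_0 * exp((mu - sigma^2/2) t) * exp(sigma^2 t / 2) = x_0 * exp(mu t) = 8*exp(8*t).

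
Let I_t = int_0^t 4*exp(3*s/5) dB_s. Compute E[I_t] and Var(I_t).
E[I_t] = 0; Var(I_t) = 40*exp(6*t/5)/3 - 40/3

The Itô integral of a deterministic integrand f(s) has mean 0 because each increment f(s) * (B_{s+ds} - B_s) has mean 0. By the Itô isometry:
  Var( int_0^t f(s) dB_s ) = E[ (int_0^t f(s) dB_s)^2 ] = int_0^t f(s)^2 ds.
Here f(s) = 4*exp(3*s/5), so f(s)^2 = 16*exp(6*s/5). Integrate:
  int_0^t (16*exp(6*s/5)) ds = 40*exp(6*t/5)/3 - 40/3.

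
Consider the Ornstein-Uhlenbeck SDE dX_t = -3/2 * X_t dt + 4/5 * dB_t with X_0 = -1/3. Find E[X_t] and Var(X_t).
E[X_t] = -exp(-3*t/2)/3; Var(X_t) = 16/75 - 16*exp(-3*t)/75

The OU SDE dX = -theta X dt + sigma dB admits the integrating factor exp(theta t): d(exp(theta t) X_t) = sigma exp(theta t) dB_t. Integrating from 0 to t:
  X_t = x_0 * exp(-theta t) + sigma * int_0^t exp(-theta (t-s)) dB_s.
The Itô integral has mean 0 and (by the Itô isometry) variance sigma^2 * int_0^t exp(-2 theta (t - s)) ds = sigma^2 * (1 - exp(-2 theta t)) / (2 theta).
With theta = 3/2, sigma = 4/5, x_0 = -1/3:
  E[X_t] = -1/3 * exp(-3/2 t) = -exp(-3*t/2)/3
  Var(X_t) = (4/5)^2 * (1 - exp(-2*3/2 t)) / (2 * 3/2) = 16/75 - 16*exp(-3*t)/75.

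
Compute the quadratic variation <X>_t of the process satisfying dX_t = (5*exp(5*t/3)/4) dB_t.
<X>_t = 15*exp(10*t/3)/32 - 15/32

For an Itô process dX_t = a(t) dt + b(t) dB_t, the quadratic variation is <X>_t = int_0^t b(s)^2 ds (the drift term does not contribute). Here b(s) = 5*exp(5*s/3)/4, so
  b(s)^2 = 25*exp(10*s/3)/16.
Integrating from 0 to t:
  <X>_t = int_0^t (25*exp(10*s/3)/16) ds = 15*exp(10*t/3)/32 - 15/32.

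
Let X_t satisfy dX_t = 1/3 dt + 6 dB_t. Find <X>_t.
<X>_t = 36*t

For an Itô process dX_t = a(t) dt + b(t) dB_t, the quadratic variation is <X>_t = int_0^t b(s)^2 ds (the drift term does not contribute). Here b(s) = 6, so
  b(s)^2 = 36.
Integrating from 0 to t:
  <X>_t = int_0^t (36) ds = 36*t.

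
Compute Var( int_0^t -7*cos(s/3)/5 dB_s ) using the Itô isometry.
Var = 49*t/50 + 147*sin(2*t/3)/100

The Itô integral of a deterministic integrand f(s) has mean 0 because each increment f(s) * (B_{s+ds} - B_s) has mean 0. By the Itô isometry:
  Var( int_0^t f(s) dB_s ) = E[ (int_0^t f(s) dB_s)^2 ] = int_0^t f(s)^2 ds.
Here f(s) = -7*cos(s/3)/5, so f(s)^2 = 49*cos(s/3)^2/25. Integrate:
  int_0^t (49*cos(s/3)^2/25) ds = 49*t/50 + 147*sin(2*t/3)/100.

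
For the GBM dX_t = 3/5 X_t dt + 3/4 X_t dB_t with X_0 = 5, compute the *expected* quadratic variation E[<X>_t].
E[<X>_t] = 375*exp(141*t/80)/47 - 375/47

<X>_t = int_0^t ((3/4) * X_s)^2 ds. Taking expectation inside the integral: E[<X>_t] = (3/4)^2 * int_0^t E[X_s^2] ds. For GBM, E[X_s^2] = x_0^2 * exp((2 mu + sigma^2) s). Integrating:
  E[<X>_t] = (3/4)^2 * 5^2 * (exp((2*(3/5) + (3/4)^2) t) - 1) / (2*(3/5) + (3/4)^2)
           = (3/4)^2 * 5^2 * (exp((141/80) t) - 1) / (141/80) = 375*exp(141*t/80)/47 - 375/47.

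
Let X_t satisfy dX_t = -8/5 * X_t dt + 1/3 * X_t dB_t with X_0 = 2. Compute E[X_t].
E[X_t] = 2*exp(-8*t/5)

For GBM dX = mu X dt + sigma X dB with X_0 = x_0, apply Itô to Y = log X: dY = (mu - sigma^2/2) dt + sigma dB, so Y_t = log(x_0) + (mu - sigma^2/2) t + sigma B_t and hence X_t = x_0 * exp((mu - sigma^2/2) t + sigma B_t).
With mu = -8/5, sigma = 1/3, x_0 = 2, this gives:
  X_t = 2 * exp((-149/90) * t + (1/3) * B_t).
Since sigma*B_t ~ Normal(0, sigma^2 t), E[exp(sigma*B_t)] = exp(sigma^2 t / 2); so E[X_t] = x_0 * exp((mu - sigma^2/2) t) * exp(sigma^2 t / 2) = x_0 * exp(mu t) = 2*exp(-8*t/5).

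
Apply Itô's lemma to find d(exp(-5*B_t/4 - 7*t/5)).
d(exp(-5*B_t/4 - 7*t/5)) = (-99*exp(-5*B_t/4 - 7*t/5)/160) dt + (-5*exp(-5*B_t/4 - 7*t/5)/4) dB_t

Itô's formula for f(t, x): d f(t, B_t) = (f_t + (1/2) f_xx) dt + f_x dB_t. Compute partials of f(t, x) = exp(-7*t/5 - 5*x/4):
  f_t(t,x)  = -7*exp(-7*t/5 - 5*x/4)/5
  f_x(t,x)  = -5*exp(-7*t/5 - 5*x/4)/4
  f_xx(t,x) = 25*exp(-7*t/5 - 5*x/4)/16
Assemble drift = f_t + (1/2) f_xx = -99*exp(-7*t/5 - 5*x/4)/160 and diffusion = f_x = -5*exp(-7*t/5 - 5*x/4)/4. Substituting x = B_t:
  d(exp(-5*B_t/4 - 7*t/5)) = (-99*exp(-5*B_t/4 - 7*t/5)/160) dt + (-5*exp(-5*B_t/4 - 7*t/5)/4) dB_t.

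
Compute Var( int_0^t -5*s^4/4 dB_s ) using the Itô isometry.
Var = 25*t^9/144

The Itô integral of a deterministic integrand f(s) has mean 0 because each increment f(s) * (B_{s+ds} - B_s) has mean 0. By the Itô isometry:
  Var( int_0^t f(s) dB_s ) = E[ (int_0^t f(s) dB_s)^2 ] = int_0^t f(s)^2 ds.
Here f(s) = -5*s^4/4, so f(s)^2 = 25*s^8/16. Integrate:
  int_0^t (25*s^8/16) ds = 25*t^9/144.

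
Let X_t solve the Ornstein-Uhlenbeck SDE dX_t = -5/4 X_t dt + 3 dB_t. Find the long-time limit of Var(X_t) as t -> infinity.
lim Var(X_t) = 18/5

The OU SDE dX = -theta X dt + sigma dB admits the integrating factor exp(theta t): d(exp(theta t) X_t) = sigma exp(theta t) dB_t. Integrating from 0 to t gives X_t = x_0 * exp(-theta t) + sigma * int_0^t exp(-theta (t-s)) dB_s for any initial x_0. The Itô integral has variance (by the Itô isometry) sigma^2 * int_0^t exp(-2 theta (t - s)) ds = sigma^2 * (1 - exp(-2 theta t)) / (2 theta), independent of x_0.
With theta = 5/4, sigma = 3:
  Var(X_t) = (3)^2 * (1 - exp(-2*5/4 t)) / (2 * 5/4) = 18/5 - 18*exp(-5*t/2)/5.
As t -> infinity, exp(-2*5/4 t) -> 0, so the stationary variance is sigma^2 / (2 theta) = 18/5.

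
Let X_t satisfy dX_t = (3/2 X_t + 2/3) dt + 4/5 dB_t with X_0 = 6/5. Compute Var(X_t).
Var(X_t) = 16*exp(3*t)/75 - 16/75

The variance V(t) = Var(X_t) satisfies V'(t) = 2 a V(t) + c^2 with V(0) = 0 (drift coefficient is linear in X, diffusion is constant). With a = 3/2, c = 4/5, the solution is
  V(t) = (c^2 / (2 a)) * (exp(2 a t) - 1)
       = ((4/5)^2 / (2*(3/2))) * (exp(3 t) - 1)
       = 16*exp(3*t)/75 - 16/75.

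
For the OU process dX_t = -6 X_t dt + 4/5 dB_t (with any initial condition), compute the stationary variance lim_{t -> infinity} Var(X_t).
lim Var(X_t) = 4/75

The OU SDE dX = -theta X dt + sigma dB admits the integrating factor exp(theta t): d(exp(theta t) X_t) = sigma exp(theta t) dB_t. Integrating from 0 to t gives X_t = x_0 * exp(-theta t) + sigma * int_0^t exp(-theta (t-s)) dB_s for any initial x_0. The Itô integral has variance (by the Itô isometry) sigma^2 * int_0^t exp(-2 theta (t - s)) ds = sigma^2 * (1 - exp(-2 theta t)) / (2 theta), independent of x_0.
With theta = 6, sigma = 4/5:
  Var(X_t) = (4/5)^2 * (1 - exp(-2*6 t)) / (2 * 6) = 4/75 - 4*exp(-12*t)/75.
As t -> infinity, exp(-2*6 t) -> 0, so the stationary variance is sigma^2 / (2 theta) = 4/75.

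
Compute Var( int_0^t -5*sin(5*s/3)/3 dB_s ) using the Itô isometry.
Var = 25*t/18 - 5*sin(10*t/3)/12

The Itô integral of a deterministic integrand f(s) has mean 0 because each increment f(s) * (B_{s+ds} - B_s) has mean 0. By the Itô isometry:
  Var( int_0^t f(s) dB_s ) = E[ (int_0^t f(s) dB_s)^2 ] = int_0^t f(s)^2 ds.
Here f(s) = -5*sin(5*s/3)/3, so f(s)^2 = 25*sin(5*s/3)^2/9. Integrate:
  int_0^t (25*sin(5*s/3)^2/9) ds = 25*t/18 - 5*sin(10*t/3)/12.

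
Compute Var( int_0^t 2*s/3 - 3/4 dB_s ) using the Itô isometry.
Var = t*(64*t^2 - 216*t + 243)/432

The Itô integral of a deterministic integrand f(s) has mean 0 because each increment f(s) * (B_{s+ds} - B_s) has mean 0. By the Itô isometry:
  Var( int_0^t f(s) dB_s ) = E[ (int_0^t f(s) dB_s)^2 ] = int_0^t f(s)^2 ds.
Here f(s) = 2*s/3 - 3/4, so f(s)^2 = (8*s - 9)^2/144. Integrate:
  int_0^t ((8*s - 9)^2/144) ds = t*(64*t^2 - 216*t + 243)/432.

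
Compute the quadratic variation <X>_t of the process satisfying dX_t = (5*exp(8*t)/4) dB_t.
<X>_t = 25*exp(16*t)/256 - 25/256

For an Itô process dX_t = a(t) dt + b(t) dB_t, the quadratic variation is <X>_t = int_0^t b(s)^2 ds (the drift term does not contribute). Here b(s) = 5*exp(8*s)/4, so
  b(s)^2 = 25*exp(16*s)/16.
Integrating from 0 to t:
  <X>_t = int_0^t (25*exp(16*s)/16) ds = 25*exp(16*t)/256 - 25/256.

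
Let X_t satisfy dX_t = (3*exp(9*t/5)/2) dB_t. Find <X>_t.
<X>_t = 5*exp(18*t/5)/8 - 5/8

For an Itô process dX_t = a(t) dt + b(t) dB_t, the quadratic variation is <X>_t = int_0^t b(s)^2 ds (the drift term does not contribute). Here b(s) = 3*exp(9*s/5)/2, so
  b(s)^2 = 9*exp(18*s/5)/4.
Integrating from 0 to t:
  <X>_t = int_0^t (9*exp(18*s/5)/4) ds = 5*exp(18*t/5)/8 - 5/8.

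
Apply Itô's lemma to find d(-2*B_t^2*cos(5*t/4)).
d(-2*B_t^2*cos(5*t/4)) = (5*B_t^2*sin(5*t/4)/2 - 2*cos(5*t/4)) dt + (-4*B_t*cos(5*t/4)) dB_t

Itô's formula for f(t, x): d f(t, B_t) = (f_t + (1/2) f_xx) dt + f_x dB_t. Compute partials of f(t, x) = -2*x^2*cos(5*t/4):
  f_t(t,x)  = 5*x^2*sin(5*t/4)/2
  f_x(t,x)  = -4*x*cos(5*t/4)
  f_xx(t,x) = -4*cos(5*t/4)
Assemble drift = f_t + (1/2) f_xx = 5*x^2*sin(5*t/4)/2 - 2*cos(5*t/4) and diffusion = f_x = -4*x*cos(5*t/4). Substituting x = B_t:
  d(-2*B_t^2*cos(5*t/4)) = (5*B_t^2*sin(5*t/4)/2 - 2*cos(5*t/4)) dt + (-4*B_t*cos(5*t/4)) dB_t.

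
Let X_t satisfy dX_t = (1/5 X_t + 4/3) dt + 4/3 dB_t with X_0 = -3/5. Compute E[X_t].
E[X_t] = 91*exp(t/5)/15 - 20/3

Taking expectations and using E[dB_t] = 0, the mean m(t) = E[X_t] satisfies the ODE m'(t) = a m(t) + b with m(0) = x_0. With a = 1/5, b = 4/3, x_0 = -3/5, the solution is
  m(t) = x_0 * exp(a t) + (b/a) * (exp(a t) - 1)
       = (-3/5) * exp((1/5) t) + ((4/3)/(1/5)) * (exp((1/5) t) - 1)
       = 91*exp(t/5)/15 - 20/3.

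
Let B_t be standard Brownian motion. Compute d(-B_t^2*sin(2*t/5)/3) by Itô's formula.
d(-B_t^2*sin(2*t/5)/3) = (-2*B_t^2*cos(2*t/5)/15 - sin(2*t/5)/3) dt + (-2*B_t*sin(2*t/5)/3) dB_t

Itô's formula for f(t, x): d f(t, B_t) = (f_t + (1/2) f_xx) dt + f_x dB_t. Compute partials of f(t, x) = -x^2*sin(2*t/5)/3:
  f_t(t,x)  = -2*x^2*cos(2*t/5)/15
  f_x(t,x)  = -2*x*sin(2*t/5)/3
  f_xx(t,x) = -2*sin(2*t/5)/3
Assemble drift = f_t + (1/2) f_xx = -2*x^2*cos(2*t/5)/15 - sin(2*t/5)/3 and diffusion = f_x = -2*x*sin(2*t/5)/3. Substituting x = B_t:
  d(-B_t^2*sin(2*t/5)/3) = (-2*B_t^2*cos(2*t/5)/15 - sin(2*t/5)/3) dt + (-2*B_t*sin(2*t/5)/3) dB_t.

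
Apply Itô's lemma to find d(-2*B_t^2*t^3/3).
d(-2*B_t^2*t^3/3) = (2*t^2*(-3*B_t^2 - t)/3) dt + (-4*B_t*t^3/3) dB_t

Itô's formula for f(t, x): d f(t, B_t) = (f_t + (1/2) f_xx) dt + f_x dB_t. Compute partials of f(t, x) = -2*t^3*x^2/3:
  f_t(t,x)  = -2*t^2*x^2
  f_x(t,x)  = -4*t^3*x/3
  f_xx(t,x) = -4*t^3/3
Assemble drift = f_t + (1/2) f_xx = 2*t^2*(-t - 3*x^2)/3 and diffusion = f_x = -4*t^3*x/3. Substituting x = B_t:
  d(-2*B_t^2*t^3/3) = (2*t^2*(-3*B_t^2 - t)/3) dt + (-4*B_t*t^3/3) dB_t.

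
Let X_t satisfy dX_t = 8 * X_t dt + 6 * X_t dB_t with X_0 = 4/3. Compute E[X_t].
E[X_t] = 4*exp(8*t)/3

For GBM dX = mu X dt + sigma X dB with X_0 = x_0, apply Itô to Y = log X: dY = (mu - sigma^2/2) dt + sigma dB, so Y_t = log(x_0) + (mu - sigma^2/2) t + sigma B_t and hence X_t = x_0 * exp((mu - sigma^2/2) t + sigma B_t).
With mu = 8, sigma = 6, x_0 = 4/3, this gives:
  X_t = 4/3 * exp((-10) * t + (6) * B_t).
Since sigma*B_t ~ Normal(0, sigma^2 t), E[exp(sigma*B_t)] = exp(sigma^2 t / 2); so E[X_t] = x_0 * exp((mu - sigma^2/2) t) * exp(sigma^2 t / 2) = x_0 * exp(mu t) = 4*exp(8*t)/3.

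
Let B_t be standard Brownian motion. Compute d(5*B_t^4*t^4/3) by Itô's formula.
d(5*B_t^4*t^4/3) = (B_t^2*t^3*(20*B_t^2/3 + 10*t)) dt + (20*B_t^3*t^4/3) dB_t

Itô's formula for f(t, x): d f(t, B_t) = (f_t + (1/2) f_xx) dt + f_x dB_t. Compute partials of f(t, x) = 5*t^4*x^4/3:
  f_t(t,x)  = 20*t^3*x^4/3
  f_x(t,x)  = 20*t^4*x^3/3
  f_xx(t,x) = 20*t^4*x^2
Assemble drift = f_t + (1/2) f_xx = t^3*x^2*(10*t + 20*x^2/3) and diffusion = f_x = 20*t^4*x^3/3. Substituting x = B_t:
  d(5*B_t^4*t^4/3) = (B_t^2*t^3*(20*B_t^2/3 + 10*t)) dt + (20*B_t^3*t^4/3) dB_t.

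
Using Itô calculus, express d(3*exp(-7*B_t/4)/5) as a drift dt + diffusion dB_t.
d(3*exp(-7*B_t/4)/5) = (147*exp(-7*B_t/4)/160) dt + (-21*exp(-7*B_t/4)/20) dB_t

Itô's formula for f(B_t) gives d f(B_t) = f'(B_t) dB_t + (1/2) f''(B_t) dt. Compute derivatives of f(x) = 3*exp(-7*x/4)/5:
  f'(x)  = -21*exp(-7*x/4)/20
  f''(x) = 147*exp(-7*x/4)/80
Substitute x = B_t and multiply the f'' term by 1/2:
  drift     = (1/2) * (147*exp(-7*x/4)/80) evaluated at B_t = 147*exp(-7*B_t/4)/160
  diffusion = (-21*exp(-7*x/4)/20) evaluated at B_t = -21*exp(-7*B_t/4)/20
Therefore d(3*exp(-7*B_t/4)/5) = (147*exp(-7*B_t/4)/160) dt + (-21*exp(-7*B_t/4)/20) dB_t.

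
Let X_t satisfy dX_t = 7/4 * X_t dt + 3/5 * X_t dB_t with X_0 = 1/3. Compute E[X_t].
E[X_t] = exp(7*t/4)/3

For GBM dX = mu X dt + sigma X dB with X_0 = x_0, apply Itô to Y = log X: dY = (mu - sigma^2/2) dt + sigma dB, so Y_t = log(x_0) + (mu - sigma^2/2) t + sigma B_t and hence X_t = x_0 * exp((mu - sigma^2/2) t + sigma B_t).
With mu = 7/4, sigma = 3/5, x_0 = 1/3, this gives:
  X_t = 1/3 * exp((157/100) * t + (3/5) * B_t).
Since sigma*B_t ~ Normal(0, sigma^2 t), E[exp(sigma*B_t)] = exp(sigma^2 t / 2); so E[X_t] = x_0 * exp((mu - sigma^2/2) t) * exp(sigma^2 t / 2) = x_0 * exp(mu t) = exp(7*t/4)/3.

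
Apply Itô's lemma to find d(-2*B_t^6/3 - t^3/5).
d(-2*B_t^6/3 - t^3/5) = (-10*B_t^4 - 3*t^2/5) dt + (-4*B_t^5) dB_t

Itô's formula for f(t, x): d f(t, B_t) = (f_t + (1/2) f_xx) dt + f_x dB_t. Compute partials of f(t, x) = -t^3/5 - 2*x^6/3:
  f_t(t,x)  = -3*t^2/5
  f_x(t,x)  = -4*x^5
  f_xx(t,x) = -20*x^4
Assemble drift = f_t + (1/2) f_xx = -3*t^2/5 - 10*x^4 and diffusion = f_x = -4*x^5. Substituting x = B_t:
  d(-2*B_t^6/3 - t^3/5) = (-10*B_t^4 - 3*t^2/5) dt + (-4*B_t^5) dB_t.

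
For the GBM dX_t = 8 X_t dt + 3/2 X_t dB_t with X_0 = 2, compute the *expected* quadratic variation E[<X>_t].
E[<X>_t] = 36*exp(73*t/4)/73 - 36/73

<X>_t = int_0^t ((3/2) * X_s)^2 ds. Taking expectation inside the integral: E[<X>_t] = (3/2)^2 * int_0^t E[X_s^2] ds. For GBM, E[X_s^2] = x_0^2 * exp((2 mu + sigma^2) s). Integrating:
  E[<X>_t] = (3/2)^2 * 2^2 * (exp((2*8 + (3/2)^2) t) - 1) / (2*8 + (3/2)^2)
           = (3/2)^2 * 2^2 * (exp((73/4) t) - 1) / (73/4) = 36*exp(73*t/4)/73 - 36/73.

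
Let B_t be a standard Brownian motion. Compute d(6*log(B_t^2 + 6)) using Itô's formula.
d(6*log(B_t^2 + 6)) = (6*(6 - B_t^2)/(B_t^2 + 6)^2) dt + (12*B_t/(B_t^2 + 6)) dB_t

Itô's formula for f(B_t) gives d f(B_t) = f'(B_t) dB_t + (1/2) f''(B_t) dt. Compute derivatives of f(x) = 6*log(x^2 + 6):
  f'(x)  = 12*x/(x^2 + 6)
  f''(x) = 12*(6 - x^2)/(x^2 + 6)^2
Substitute x = B_t and multiply the f'' term by 1/2:
  drift     = (1/2) * (12*(6 - x^2)/(x^2 + 6)^2) evaluated at B_t = 6*(6 - B_t^2)/(B_t^2 + 6)^2
  diffusion = (12*x/(x^2 + 6)) evaluated at B_t = 12*B_t/(B_t^2 + 6)
Therefore d(6*log(B_t^2 + 6)) = (6*(6 - B_t^2)/(B_t^2 + 6)^2) dt + (12*B_t/(B_t^2 + 6)) dB_t.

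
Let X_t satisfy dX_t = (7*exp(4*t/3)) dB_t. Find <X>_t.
<X>_t = 147*exp(8*t/3)/8 - 147/8

For an Itô process dX_t = a(t) dt + b(t) dB_t, the quadratic variation is <X>_t = int_0^t b(s)^2 ds (the drift term does not contribute). Here b(s) = 7*exp(4*s/3), so
  b(s)^2 = 49*exp(8*s/3).
Integrating from 0 to t:
  <X>_t = int_0^t (49*exp(8*s/3)) ds = 147*exp(8*t/3)/8 - 147/8.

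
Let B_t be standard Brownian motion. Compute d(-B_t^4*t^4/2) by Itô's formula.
d(-B_t^4*t^4/2) = (B_t^2*t^3*(-2*B_t^2 - 3*t)) dt + (-2*B_t^3*t^4) dB_t

Itô's formula for f(t, x): d f(t, B_t) = (f_t + (1/2) f_xx) dt + f_x dB_t. Compute partials of f(t, x) = -t^4*x^4/2:
  f_t(t,x)  = -2*t^3*x^4
  f_x(t,x)  = -2*t^4*x^3
  f_xx(t,x) = -6*t^4*x^2
Assemble drift = f_t + (1/2) f_xx = t^3*x^2*(-3*t - 2*x^2) and diffusion = f_x = -2*t^4*x^3. Substituting x = B_t:
  d(-B_t^4*t^4/2) = (B_t^2*t^3*(-2*B_t^2 - 3*t)) dt + (-2*B_t^3*t^4) dB_t.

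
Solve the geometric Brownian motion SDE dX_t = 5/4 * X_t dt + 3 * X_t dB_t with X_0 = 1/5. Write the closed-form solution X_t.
X_t = 1/5 * exp((-13/4) * t + (3) * B_t)

For GBM dX = mu X dt + sigma X dB with X_0 = x_0, apply Itô to Y = log X: dY = (mu - sigma^2/2) dt + sigma dB, so Y_t = log(x_0) + (mu - sigma^2/2) t + sigma B_t and hence X_t = x_0 * exp((mu - sigma^2/2) t + sigma B_t).
With mu = 5/4, sigma = 3, x_0 = 1/5, this gives:
  X_t = 1/5 * exp((-13/4) * t + (3) * B_t).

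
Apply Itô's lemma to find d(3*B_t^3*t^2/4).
d(3*B_t^3*t^2/4) = (3*B_t*t*(2*B_t^2 + 3*t)/4) dt + (9*B_t^2*t^2/4) dB_t

Itô's formula for f(t, x): d f(t, B_t) = (f_t + (1/2) f_xx) dt + f_x dB_t. Compute partials of f(t, x) = 3*t^2*x^3/4:
  f_t(t,x)  = 3*t*x^3/2
  f_x(t,x)  = 9*t^2*x^2/4
  f_xx(t,x) = 9*t^2*x/2
Assemble drift = f_t + (1/2) f_xx = 3*t*x*(3*t + 2*x^2)/4 and diffusion = f_x = 9*t^2*x^2/4. Substituting x = B_t:
  d(3*B_t^3*t^2/4) = (3*B_t*t*(2*B_t^2 + 3*t)/4) dt + (9*B_t^2*t^2/4) dB_t.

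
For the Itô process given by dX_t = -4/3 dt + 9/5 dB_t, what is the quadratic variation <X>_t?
<X>_t = 81*t/25

For an Itô process dX_t = a(t) dt + b(t) dB_t, the quadratic variation is <X>_t = int_0^t b(s)^2 ds (the drift term does not contribute). Here b(s) = 9/5, so
  b(s)^2 = 81/25.
Integrating from 0 to t:
  <X>_t = int_0^t (81/25) ds = 81*t/25.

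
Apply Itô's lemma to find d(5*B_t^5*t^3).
d(5*B_t^5*t^3) = (B_t^3*t^2*(15*B_t^2 + 50*t)) dt + (25*B_t^4*t^3) dB_t

Itô's formula for f(t, x): d f(t, B_t) = (f_t + (1/2) f_xx) dt + f_x dB_t. Compute partials of f(t, x) = 5*t^3*x^5:
  f_t(t,x)  = 15*t^2*x^5
  f_x(t,x)  = 25*t^3*x^4
  f_xx(t,x) = 100*t^3*x^3
Assemble drift = f_t + (1/2) f_xx = t^2*x^3*(50*t + 15*x^2) and diffusion = f_x = 25*t^3*x^4. Substituting x = B_t:
  d(5*B_t^5*t^3) = (B_t^3*t^2*(15*B_t^2 + 50*t)) dt + (25*B_t^4*t^3) dB_t.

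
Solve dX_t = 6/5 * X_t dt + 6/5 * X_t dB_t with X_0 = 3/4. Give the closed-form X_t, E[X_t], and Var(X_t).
X_t = 3/4 * exp((12/25) t + (6/5) B_t); E[X_t] = 3*exp(6*t/5)/4; Var(X_t) = 9*(exp(36*t/25) - 1)*exp(12*t/5)/16

For GBM dX = mu X dt + sigma X dB with X_0 = x_0, apply Itô to Y = log X: dY = (mu - sigma^2/2) dt + sigma dB, so Y_t = log(x_0) + (mu - sigma^2/2) t + sigma B_t and hence X_t = x_0 * exp((mu - sigma^2/2) t + sigma B_t).
With mu = 6/5, sigma = 6/5, x_0 = 3/4, this gives:
  X_t = 3/4 * exp((12/25) * t + (6/5) * B_t).
Since sigma*B_t ~ Normal(0, sigma^2 t), E[exp(sigma*B_t)] = exp(sigma^2 t / 2); so E[X_t] = x_0 * exp((mu - sigma^2/2) t) * exp(sigma^2 t / 2) = x_0 * exp(mu t) = 3*exp(6*t/5)/4.
Var(X_t) = E[X_t^2] - (E[X_t])^2 = x_0^2 * exp(2 mu t) * (exp(sigma^2 t) - 1) = 9*(exp(36*t/25) - 1)*exp(12*t/5)/16.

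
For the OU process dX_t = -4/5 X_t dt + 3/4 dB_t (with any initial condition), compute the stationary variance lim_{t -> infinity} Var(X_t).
lim Var(X_t) = 45/128

The OU SDE dX = -theta X dt + sigma dB admits the integrating factor exp(theta t): d(exp(theta t) X_t) = sigma exp(theta t) dB_t. Integrating from 0 to t gives X_t = x_0 * exp(-theta t) + sigma * int_0^t exp(-theta (t-s)) dB_s for any initial x_0. The Itô integral has variance (by the Itô isometry) sigma^2 * int_0^t exp(-2 theta (t - s)) ds = sigma^2 * (1 - exp(-2 theta t)) / (2 theta), independent of x_0.
With theta = 4/5, sigma = 3/4:
  Var(X_t) = (3/4)^2 * (1 - exp(-2*4/5 t)) / (2 * 4/5) = 45/128 - 45*exp(-8*t/5)/128.
As t -> infinity, exp(-2*4/5 t) -> 0, so the stationary variance is sigma^2 / (2 theta) = 45/128.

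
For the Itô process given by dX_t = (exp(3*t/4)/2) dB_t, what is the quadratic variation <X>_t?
<X>_t = exp(3*t/2)/6 - 1/6

For an Itô process dX_t = a(t) dt + b(t) dB_t, the quadratic variation is <X>_t = int_0^t b(s)^2 ds (the drift term does not contribute). Here b(s) = exp(3*s/4)/2, so
  b(s)^2 = exp(3*s/2)/4.
Integrating from 0 to t:
  <X>_t = int_0^t (exp(3*s/2)/4) ds = exp(3*t/2)/6 - 1/6.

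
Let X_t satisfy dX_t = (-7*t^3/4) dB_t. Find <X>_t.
<X>_t = 7*t^7/16

For an Itô process dX_t = a(t) dt + b(t) dB_t, the quadratic variation is <X>_t = int_0^t b(s)^2 ds (the drift term does not contribute). Here b(s) = -7*s^3/4, so
  b(s)^2 = 49*s^6/16.
Integrating from 0 to t:
  <X>_t = int_0^t (49*s^6/16) ds = 7*t^7/16.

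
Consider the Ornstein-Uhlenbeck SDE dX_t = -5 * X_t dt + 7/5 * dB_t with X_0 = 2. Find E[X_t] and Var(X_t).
E[X_t] = 2*exp(-5*t); Var(X_t) = 49/250 - 49*exp(-10*t)/250

The OU SDE dX = -theta X dt + sigma dB admits the integrating factor exp(theta t): d(exp(theta t) X_t) = sigma exp(theta t) dB_t. Integrating from 0 to t:
  X_t = x_0 * exp(-theta t) + sigma * int_0^t exp(-theta (t-s)) dB_s.
The Itô integral has mean 0 and (by the Itô isometry) variance sigma^2 * int_0^t exp(-2 theta (t - s)) ds = sigma^2 * (1 - exp(-2 theta t)) / (2 theta).
With theta = 5, sigma = 7/5, x_0 = 2:
  E[X_t] = 2 * exp(-5 t) = 2*exp(-5*t)
  Var(X_t) = (7/5)^2 * (1 - exp(-2*5 t)) / (2 * 5) = 49/250 - 49*exp(-10*t)/250.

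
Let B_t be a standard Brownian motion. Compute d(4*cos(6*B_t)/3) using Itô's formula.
d(4*cos(6*B_t)/3) = (-24*cos(6*B_t)) dt + (-8*sin(6*B_t)) dB_t

Itô's formula for f(B_t) gives d f(B_t) = f'(B_t) dB_t + (1/2) f''(B_t) dt. Compute derivatives of f(x) = 4*cos(6*x)/3:
  f'(x)  = -8*sin(6*x)
  f''(x) = -48*cos(6*x)
Substitute x = B_t and multiply the f'' term by 1/2:
  drift     = (1/2) * (-48*cos(6*x)) evaluated at B_t = -24*cos(6*B_t)
  diffusion = (-8*sin(6*x)) evaluated at B_t = -8*sin(6*B_t)
Therefore d(4*cos(6*B_t)/3) = (-24*cos(6*B_t)) dt + (-8*sin(6*B_t)) dB_t.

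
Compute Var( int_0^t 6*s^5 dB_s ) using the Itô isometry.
Var = 36*t^11/11

The Itô integral of a deterministic integrand f(s) has mean 0 because each increment f(s) * (B_{s+ds} - B_s) has mean 0. By the Itô isometry:
  Var( int_0^t f(s) dB_s ) = E[ (int_0^t f(s) dB_s)^2 ] = int_0^t f(s)^2 ds.
Here f(s) = 6*s^5, so f(s)^2 = 36*s^10. Integrate:
  int_0^t (36*s^10) ds = 36*t^11/11.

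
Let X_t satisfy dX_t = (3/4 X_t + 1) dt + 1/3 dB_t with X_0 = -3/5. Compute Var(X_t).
Var(X_t) = 2*exp(3*t/2)/27 - 2/27

The variance V(t) = Var(X_t) satisfies V'(t) = 2 a V(t) + c^2 with V(0) = 0 (drift coefficient is linear in X, diffusion is constant). With a = 3/4, c = 1/3, the solution is
  V(t) = (c^2 / (2 a)) * (exp(2 a t) - 1)
       = ((1/3)^2 / (2*(3/4))) * (exp((3/2) t) - 1)
       = 2*exp(3*t/2)/27 - 2/27.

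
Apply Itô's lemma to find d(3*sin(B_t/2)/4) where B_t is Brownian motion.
d(3*sin(B_t/2)/4) = (-3*sin(B_t/2)/32) dt + (3*cos(B_t/2)/8) dB_t

Itô's formula for f(B_t) gives d f(B_t) = f'(B_t) dB_t + (1/2) f''(B_t) dt. Compute derivatives of f(x) = 3*sin(x/2)/4:
  f'(x)  = 3*cos(x/2)/8
  f''(x) = -3*sin(x/2)/16
Substitute x = B_t and multiply the f'' term by 1/2:
  drift     = (1/2) * (-3*sin(x/2)/16) evaluated at B_t = -3*sin(B_t/2)/32
  diffusion = (3*cos(x/2)/8) evaluated at B_t = 3*cos(B_t/2)/8
Therefore d(3*sin(B_t/2)/4) = (-3*sin(B_t/2)/32) dt + (3*cos(B_t/2)/8) dB_t.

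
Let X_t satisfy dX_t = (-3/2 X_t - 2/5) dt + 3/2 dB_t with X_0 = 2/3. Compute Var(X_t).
Var(X_t) = 3/4 - 3*exp(-3*t)/4

The variance V(t) = Var(X_t) satisfies V'(t) = 2 a V(t) + c^2 with V(0) = 0 (drift coefficient is linear in X, diffusion is constant). With a = -3/2, c = 3/2, the solution is
  V(t) = (c^2 / (2 a)) * (exp(2 a t) - 1)
       = ((3/2)^2 / (2*(-3/2))) * (exp((-3) t) - 1)
       = 3/4 - 3*exp(-3*t)/4.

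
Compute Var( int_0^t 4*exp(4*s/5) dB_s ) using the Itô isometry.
Var = 10*exp(8*t/5) - 10

The Itô integral of a deterministic integrand f(s) has mean 0 because each increment f(s) * (B_{s+ds} - B_s) has mean 0. By the Itô isometry:
  Var( int_0^t f(s) dB_s ) = E[ (int_0^t f(s) dB_s)^2 ] = int_0^t f(s)^2 ds.
Here f(s) = 4*exp(4*s/5), so f(s)^2 = 16*exp(8*s/5). Integrate:
  int_0^t (16*exp(8*s/5)) ds = 10*exp(8*t/5) - 10.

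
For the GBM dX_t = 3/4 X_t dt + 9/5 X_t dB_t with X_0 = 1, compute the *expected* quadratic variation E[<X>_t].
E[<X>_t] = 54*exp(237*t/50)/79 - 54/79

<X>_t = int_0^t ((9/5) * X_s)^2 ds. Taking expectation inside the integral: E[<X>_t] = (9/5)^2 * int_0^t E[X_s^2] ds. For GBM, E[X_s^2] = x_0^2 * exp((2 mu + sigma^2) s). Integrating:
  E[<X>_t] = (9/5)^2 * 1^2 * (exp((2*(3/4) + (9/5)^2) t) - 1) / (2*(3/4) + (9/5)^2)
           = (9/5)^2 * 1^2 * (exp((237/50) t) - 1) / (237/50) = 54*exp(237*t/50)/79 - 54/79.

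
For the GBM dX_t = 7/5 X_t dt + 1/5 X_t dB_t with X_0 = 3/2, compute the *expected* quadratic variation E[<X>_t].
E[<X>_t] = 9*exp(71*t/25)/284 - 9/284

<X>_t = int_0^t ((1/5) * X_s)^2 ds. Taking expectation inside the integral: E[<X>_t] = (1/5)^2 * int_0^t E[X_s^2] ds. For GBM, E[X_s^2] = x_0^2 * exp((2 mu + sigma^2) s). Integrating:
  E[<X>_t] = (1/5)^2 * (3/2)^2 * (exp((2*(7/5) + (1/5)^2) t) - 1) / (2*(7/5) + (1/5)^2)
           = (1/5)^2 * (3/2)^2 * (exp((71/25) t) - 1) / (71/25) = 9*exp(71*t/25)/284 - 9/284.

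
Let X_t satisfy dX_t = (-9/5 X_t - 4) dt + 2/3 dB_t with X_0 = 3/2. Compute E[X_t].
E[X_t] = -20/9 + 67*exp(-9*t/5)/18

Taking expectations and using E[dB_t] = 0, the mean m(t) = E[X_t] satisfies the ODE m'(t) = a m(t) + b with m(0) = x_0. With a = -9/5, b = -4, x_0 = 3/2, the solution is
  m(t) = x_0 * exp(a t) + (b/a) * (exp(a t) - 1)
       = (3/2) * exp((-9/5) t) + ((-4)/(-9/5)) * (exp((-9/5) t) - 1)
       = -20/9 + 67*exp(-9*t/5)/18.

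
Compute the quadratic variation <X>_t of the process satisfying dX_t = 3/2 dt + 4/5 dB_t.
<X>_t = 16*t/25

For an Itô process dX_t = a(t) dt + b(t) dB_t, the quadratic variation is <X>_t = int_0^t b(s)^2 ds (the drift term does not contribute). Here b(s) = 4/5, so
  b(s)^2 = 16/25.
Integrating from 0 to t:
  <X>_t = int_0^t (16/25) ds = 16*t/25.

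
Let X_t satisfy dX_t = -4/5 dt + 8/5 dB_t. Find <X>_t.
<X>_t = 64*t/25

For an Itô process dX_t = a(t) dt + b(t) dB_t, the quadratic variation is <X>_t = int_0^t b(s)^2 ds (the drift term does not contribute). Here b(s) = 8/5, so
  b(s)^2 = 64/25.
Integrating from 0 to t:
  <X>_t = int_0^t (64/25) ds = 64*t/25.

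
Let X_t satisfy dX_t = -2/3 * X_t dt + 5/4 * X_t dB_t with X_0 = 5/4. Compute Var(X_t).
Var(X_t) = (25*exp(25*t/16) - 25)*exp(-4*t/3)/16

For GBM dX = mu X dt + sigma X dB with X_0 = x_0, apply Itô to Y = log X: dY = (mu - sigma^2/2) dt + sigma dB, so Y_t = log(x_0) + (mu - sigma^2/2) t + sigma B_t and hence X_t = x_0 * exp((mu - sigma^2/2) t + sigma B_t).
With mu = -2/3, sigma = 5/4, x_0 = 5/4, this gives:
  X_t = 5/4 * exp((-139/96) * t + (5/4) * B_t).
Since sigma*B_t ~ Normal(0, sigma^2 t), E[exp(sigma*B_t)] = exp(sigma^2 t / 2); so E[X_t] = x_0 * exp((mu - sigma^2/2) t) * exp(sigma^2 t / 2) = x_0 * exp(mu t) = 5*exp(-2*t/3)/4.
Var(X_t) = E[X_t^2] - (E[X_t])^2 = x_0^2 * exp(2 mu t) * (exp(sigma^2 t) - 1) = (25*exp(25*t/16) - 25)*exp(-4*t/3)/16.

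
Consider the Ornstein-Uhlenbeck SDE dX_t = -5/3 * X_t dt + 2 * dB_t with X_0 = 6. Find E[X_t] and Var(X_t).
E[X_t] = 6*exp(-5*t/3); Var(X_t) = 6/5 - 6*exp(-10*t/3)/5

The OU SDE dX = -theta X dt + sigma dB admits the integrating factor exp(theta t): d(exp(theta t) X_t) = sigma exp(theta t) dB_t. Integrating from 0 to t:
  X_t = x_0 * exp(-theta t) + sigma * int_0^t exp(-theta (t-s)) dB_s.
The Itô integral has mean 0 and (by the Itô isometry) variance sigma^2 * int_0^t exp(-2 theta (t - s)) ds = sigma^2 * (1 - exp(-2 theta t)) / (2 theta).
With theta = 5/3, sigma = 2, x_0 = 6:
  E[X_t] = 6 * exp(-5/3 t) = 6*exp(-5*t/3)
  Var(X_t) = (2)^2 * (1 - exp(-2*5/3 t)) / (2 * 5/3) = 6/5 - 6*exp(-10*t/3)/5.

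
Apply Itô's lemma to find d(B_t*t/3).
d(B_t*t/3) = (B_t/3) dt + (t/3) dB_t

Itô's formula for f(t, x): d f(t, B_t) = (f_t + (1/2) f_xx) dt + f_x dB_t. Compute partials of f(t, x) = t*x/3:
  f_t(t,x)  = x/3
  f_x(t,x)  = t/3
  f_xx(t,x) = 0
Assemble drift = f_t + (1/2) f_xx = x/3 and diffusion = f_x = t/3. Substituting x = B_t:
  d(B_t*t/3) = (B_t/3) dt + (t/3) dB_t.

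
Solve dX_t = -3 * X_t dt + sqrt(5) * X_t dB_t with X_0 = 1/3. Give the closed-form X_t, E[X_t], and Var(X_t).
X_t = 1/3 * exp((-11/2) t + (sqrt(5)) B_t); E[X_t] = exp(-3*t)/3; Var(X_t) = (exp(5*t) - 1)*exp(-6*t)/9

For GBM dX = mu X dt + sigma X dB with X_0 = x_0, apply Itô to Y = log X: dY = (mu - sigma^2/2) dt + sigma dB, so Y_t = log(x_0) + (mu - sigma^2/2) t + sigma B_t and hence X_t = x_0 * exp((mu - sigma^2/2) t + sigma B_t).
With mu = -3, sigma = sqrt(5), x_0 = 1/3, this gives:
  X_t = 1/3 * exp((-11/2) * t + (sqrt(5)) * B_t).
Since sigma*B_t ~ Normal(0, sigma^2 t), E[exp(sigma*B_t)] = exp(sigma^2 t / 2); so E[X_t] = x_0 * exp((mu - sigma^2/2) t) * exp(sigma^2 t / 2) = x_0 * exp(mu t) = exp(-3*t)/3.
Var(X_t) = E[X_t^2] - (E[X_t])^2 = x_0^2 * exp(2 mu t) * (exp(sigma^2 t) - 1) = (exp(5*t) - 1)*exp(-6*t)/9.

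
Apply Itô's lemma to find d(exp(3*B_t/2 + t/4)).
d(exp(3*B_t/2 + t/4)) = (11*exp(3*B_t/2 + t/4)/8) dt + (3*exp(3*B_t/2 + t/4)/2) dB_t

Itô's formula for f(t, x): d f(t, B_t) = (f_t + (1/2) f_xx) dt + f_x dB_t. Compute partials of f(t, x) = exp(t/4 + 3*x/2):
  f_t(t,x)  = exp(t/4 + 3*x/2)/4
  f_x(t,x)  = 3*exp(t/4 + 3*x/2)/2
  f_xx(t,x) = 9*exp(t/4 + 3*x/2)/4
Assemble drift = f_t + (1/2) f_xx = 11*exp(t/4 + 3*x/2)/8 and diffusion = f_x = 3*exp(t/4 + 3*x/2)/2. Substituting x = B_t:
  d(exp(3*B_t/2 + t/4)) = (11*exp(3*B_t/2 + t/4)/8) dt + (3*exp(3*B_t/2 + t/4)/2) dB_t.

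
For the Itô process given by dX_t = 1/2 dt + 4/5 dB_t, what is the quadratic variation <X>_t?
<X>_t = 16*t/25

For an Itô process dX_t = a(t) dt + b(t) dB_t, the quadratic variation is <X>_t = int_0^t b(s)^2 ds (the drift term does not contribute). Here b(s) = 4/5, so
  b(s)^2 = 16/25.
Integrating from 0 to t:
  <X>_t = int_0^t (16/25) ds = 16*t/25.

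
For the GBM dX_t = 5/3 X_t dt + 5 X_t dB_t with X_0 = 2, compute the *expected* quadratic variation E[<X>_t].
E[<X>_t] = 60*exp(85*t/3)/17 - 60/17

<X>_t = int_0^t (5 * X_s)^2 ds. Taking expectation inside the integral: E[<X>_t] = 5^2 * int_0^t E[X_s^2] ds. For GBM, E[X_s^2] = x_0^2 * exp((2 mu + sigma^2) s). Integrating:
  E[<X>_t] = 5^2 * 2^2 * (exp((2*(5/3) + 5^2) t) - 1) / (2*(5/3) + 5^2)
           = 5^2 * 2^2 * (exp((85/3) t) - 1) / (85/3) = 60*exp(85*t/3)/17 - 60/17.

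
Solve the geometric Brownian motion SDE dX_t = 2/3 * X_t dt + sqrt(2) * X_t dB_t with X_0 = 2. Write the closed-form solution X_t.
X_t = 2 * exp((-1/3) * t + (sqrt(2)) * B_t)

For GBM dX = mu X dt + sigma X dB with X_0 = x_0, apply Itô to Y = log X: dY = (mu - sigma^2/2) dt + sigma dB, so Y_t = log(x_0) + (mu - sigma^2/2) t + sigma B_t and hence X_t = x_0 * exp((mu - sigma^2/2) t + sigma B_t).
With mu = 2/3, sigma = sqrt(2), x_0 = 2, this gives:
  X_t = 2 * exp((-1/3) * t + (sqrt(2)) * B_t).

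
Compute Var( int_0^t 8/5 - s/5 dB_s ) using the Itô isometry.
Var = t*(t^2 - 24*t + 192)/75

The Itô integral of a deterministic integrand f(s) has mean 0 because each increment f(s) * (B_{s+ds} - B_s) has mean 0. By the Itô isometry:
  Var( int_0^t f(s) dB_s ) = E[ (int_0^t f(s) dB_s)^2 ] = int_0^t f(s)^2 ds.
Here f(s) = 8/5 - s/5, so f(s)^2 = (s - 8)^2/25. Integrate:
  int_0^t ((s - 8)^2/25) ds = t*(t^2 - 24*t + 192)/75.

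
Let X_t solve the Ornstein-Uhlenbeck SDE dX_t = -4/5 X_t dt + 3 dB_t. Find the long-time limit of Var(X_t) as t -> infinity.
lim Var(X_t) = 45/8

The OU SDE dX = -theta X dt + sigma dB admits the integrating factor exp(theta t): d(exp(theta t) X_t) = sigma exp(theta t) dB_t. Integrating from 0 to t gives X_t = x_0 * exp(-theta t) + sigma * int_0^t exp(-theta (t-s)) dB_s for any initial x_0. The Itô integral has variance (by the Itô isometry) sigma^2 * int_0^t exp(-2 theta (t - s)) ds = sigma^2 * (1 - exp(-2 theta t)) / (2 theta), independent of x_0.
With theta = 4/5, sigma = 3:
  Var(X_t) = (3)^2 * (1 - exp(-2*4/5 t)) / (2 * 4/5) = 45/8 - 45*exp(-8*t/5)/8.
As t -> infinity, exp(-2*4/5 t) -> 0, so the stationary variance is sigma^2 / (2 theta) = 45/8.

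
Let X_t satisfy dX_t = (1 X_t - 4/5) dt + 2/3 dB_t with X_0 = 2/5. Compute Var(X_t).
Var(X_t) = 2*exp(2*t)/9 - 2/9

The variance V(t) = Var(X_t) satisfies V'(t) = 2 a V(t) + c^2 with V(0) = 0 (drift coefficient is linear in X, diffusion is constant). With a = 1, c = 2/3, the solution is
  V(t) = (c^2 / (2 a)) * (exp(2 a t) - 1)
       = ((2/3)^2 / (2*1)) * (exp(2 t) - 1)
       = 2*exp(2*t)/9 - 2/9.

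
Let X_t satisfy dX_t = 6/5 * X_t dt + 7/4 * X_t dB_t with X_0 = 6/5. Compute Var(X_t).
Var(X_t) = 36*(exp(49*t/16) - 1)*exp(12*t/5)/25

For GBM dX = mu X dt + sigma X dB with X_0 = x_0, apply Itô to Y = log X: dY = (mu - sigma^2/2) dt + sigma dB, so Y_t = log(x_0) + (mu - sigma^2/2) t + sigma B_t and hence X_t = x_0 * exp((mu - sigma^2/2) t + sigma B_t).
With mu = 6/5, sigma = 7/4, x_0 = 6/5, this gives:
  X_t = 6/5 * exp((-53/160) * t + (7/4) * B_t).
Since sigma*B_t ~ Normal(0, sigma^2 t), E[exp(sigma*B_t)] = exp(sigma^2 t / 2); so E[X_t] = x_0 * exp((mu - sigma^2/2) t) * exp(sigma^2 t / 2) = x_0 * exp(mu t) = 6*exp(6*t/5)/5.
Var(X_t) = E[X_t^2] - (E[X_t])^2 = x_0^2 * exp(2 mu t) * (exp(sigma^2 t) - 1) = 36*(exp(49*t/16) - 1)*exp(12*t/5)/25.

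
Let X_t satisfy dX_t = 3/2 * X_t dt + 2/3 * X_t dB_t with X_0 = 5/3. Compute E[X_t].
E[X_t] = 5*exp(3*t/2)/3

For GBM dX = mu X dt + sigma X dB with X_0 = x_0, apply Itô to Y = log X: dY = (mu - sigma^2/2) dt + sigma dB, so Y_t = log(x_0) + (mu - sigma^2/2) t + sigma B_t and hence X_t = x_0 * exp((mu - sigma^2/2) t + sigma B_t).
With mu = 3/2, sigma = 2/3, x_0 = 5/3, this gives:
  X_t = 5/3 * exp((23/18) * t + (2/3) * B_t).
Since sigma*B_t ~ Normal(0, sigma^2 t), E[exp(sigma*B_t)] = exp(sigma^2 t / 2); so E[X_t] = x_0 * exp((mu - sigma^2/2) t) * exp(sigma^2 t / 2) = x_0 * exp(mu t) = 5*exp(3*t/2)/3.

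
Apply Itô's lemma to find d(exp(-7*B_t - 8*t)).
d(exp(-7*B_t - 8*t)) = (33*exp(-7*B_t - 8*t)/2) dt + (-7*exp(-7*B_t - 8*t)) dB_t

Itô's formula for f(t, x): d f(t, B_t) = (f_t + (1/2) f_xx) dt + f_x dB_t. Compute partials of f(t, x) = exp(-8*t - 7*x):
  f_t(t,x)  = -8*exp(-8*t - 7*x)
  f_x(t,x)  = -7*exp(-8*t - 7*x)
  f_xx(t,x) = 49*exp(-8*t - 7*x)
Assemble drift = f_t + (1/2) f_xx = 33*exp(-8*t - 7*x)/2 and diffusion = f_x = -7*exp(-8*t - 7*x). Substituting x = B_t:
  d(exp(-7*B_t - 8*t)) = (33*exp(-7*B_t - 8*t)/2) dt + (-7*exp(-7*B_t - 8*t)) dB_t.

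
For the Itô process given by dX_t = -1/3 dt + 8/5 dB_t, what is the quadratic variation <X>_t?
<X>_t = 64*t/25

For an Itô process dX_t = a(t) dt + b(t) dB_t, the quadratic variation is <X>_t = int_0^t b(s)^2 ds (the drift term does not contribute). Here b(s) = 8/5, so
  b(s)^2 = 64/25.
Integrating from 0 to t:
  <X>_t = int_0^t (64/25) ds = 64*t/25.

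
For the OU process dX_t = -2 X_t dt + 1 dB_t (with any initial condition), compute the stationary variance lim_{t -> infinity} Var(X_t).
lim Var(X_t) = 1/4

The OU SDE dX = -theta X dt + sigma dB admits the integrating factor exp(theta t): d(exp(theta t) X_t) = sigma exp(theta t) dB_t. Integrating from 0 to t gives X_t = x_0 * exp(-theta t) + sigma * int_0^t exp(-theta (t-s)) dB_s for any initial x_0. The Itô integral has variance (by the Itô isometry) sigma^2 * int_0^t exp(-2 theta (t - s)) ds = sigma^2 * (1 - exp(-2 theta t)) / (2 theta), independent of x_0.
With theta = 2, sigma = 1:
  Var(X_t) = (1)^2 * (1 - exp(-2*2 t)) / (2 * 2) = 1/4 - exp(-4*t)/4.
As t -> infinity, exp(-2*2 t) -> 0, so the stationary variance is sigma^2 / (2 theta) = 1/4.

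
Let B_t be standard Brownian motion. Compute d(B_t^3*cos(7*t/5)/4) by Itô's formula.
d(B_t^3*cos(7*t/5)/4) = (B_t*(-7*B_t^2*sin(7*t/5) + 15*cos(7*t/5))/20) dt + (3*B_t^2*cos(7*t/5)/4) dB_t

Itô's formula for f(t, x): d f(t, B_t) = (f_t + (1/2) f_xx) dt + f_x dB_t. Compute partials of f(t, x) = x^3*cos(7*t/5)/4:
  f_t(t,x)  = -7*x^3*sin(7*t/5)/20
  f_x(t,x)  = 3*x^2*cos(7*t/5)/4
  f_xx(t,x) = 3*x*cos(7*t/5)/2
Assemble drift = f_t + (1/2) f_xx = x*(-7*x^2*sin(7*t/5) + 15*cos(7*t/5))/20 and diffusion = f_x = 3*x^2*cos(7*t/5)/4. Substituting x = B_t:
  d(B_t^3*cos(7*t/5)/4) = (B_t*(-7*B_t^2*sin(7*t/5) + 15*cos(7*t/5))/20) dt + (3*B_t^2*cos(7*t/5)/4) dB_t.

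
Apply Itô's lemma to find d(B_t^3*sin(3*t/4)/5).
d(B_t^3*sin(3*t/4)/5) = (3*B_t*(B_t^2*cos(3*t/4) + 4*sin(3*t/4))/20) dt + (3*B_t^2*sin(3*t/4)/5) dB_t

Itô's formula for f(t, x): d f(t, B_t) = (f_t + (1/2) f_xx) dt + f_x dB_t. Compute partials of f(t, x) = x^3*sin(3*t/4)/5:
  f_t(t,x)  = 3*x^3*cos(3*t/4)/20
  f_x(t,x)  = 3*x^2*sin(3*t/4)/5
  f_xx(t,x) = 6*x*sin(3*t/4)/5
Assemble drift = f_t + (1/2) f_xx = 3*x*(x^2*cos(3*t/4) + 4*sin(3*t/4))/20 and diffusion = f_x = 3*x^2*sin(3*t/4)/5. Substituting x = B_t:
  d(B_t^3*sin(3*t/4)/5) = (3*B_t*(B_t^2*cos(3*t/4) + 4*sin(3*t/4))/20) dt + (3*B_t^2*sin(3*t/4)/5) dB_t.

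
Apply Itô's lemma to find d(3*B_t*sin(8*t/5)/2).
d(3*B_t*sin(8*t/5)/2) = (12*B_t*cos(8*t/5)/5) dt + (3*sin(8*t/5)/2) dB_t

Itô's formula for f(t, x): d f(t, B_t) = (f_t + (1/2) f_xx) dt + f_x dB_t. Compute partials of f(t, x) = 3*x*sin(8*t/5)/2:
  f_t(t,x)  = 12*x*cos(8*t/5)/5
  f_x(t,x)  = 3*sin(8*t/5)/2
  f_xx(t,x) = 0
Assemble drift = f_t + (1/2) f_xx = 12*x*cos(8*t/5)/5 and diffusion = f_x = 3*sin(8*t/5)/2. Substituting x = B_t:
  d(3*B_t*sin(8*t/5)/2) = (12*B_t*cos(8*t/5)/5) dt + (3*sin(8*t/5)/2) dB_t.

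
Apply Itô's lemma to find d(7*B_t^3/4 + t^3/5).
d(7*B_t^3/4 + t^3/5) = (21*B_t/4 + 3*t^2/5) dt + (21*B_t^2/4) dB_t

Itô's formula for f(t, x): d f(t, B_t) = (f_t + (1/2) f_xx) dt + f_x dB_t. Compute partials of f(t, x) = t^3/5 + 7*x^3/4:
  f_t(t,x)  = 3*t^2/5
  f_x(t,x)  = 21*x^2/4
  f_xx(t,x) = 21*x/2
Assemble drift = f_t + (1/2) f_xx = 3*t^2/5 + 21*x/4 and diffusion = f_x = 21*x^2/4. Substituting x = B_t:
  d(7*B_t^3/4 + t^3/5) = (21*B_t/4 + 3*t^2/5) dt + (21*B_t^2/4) dB_t.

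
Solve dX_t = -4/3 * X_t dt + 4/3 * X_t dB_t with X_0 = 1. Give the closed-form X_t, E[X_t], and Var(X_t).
X_t = 1 * exp((-20/9) t + (4/3) B_t); E[X_t] = exp(-4*t/3); Var(X_t) = (exp(16*t/9) - 1)*exp(-8*t/3)

For GBM dX = mu X dt + sigma X dB with X_0 = x_0, apply Itô to Y = log X: dY = (mu - sigma^2/2) dt + sigma dB, so Y_t = log(x_0) + (mu - sigma^2/2) t + sigma B_t and hence X_t = x_0 * exp((mu - sigma^2/2) t + sigma B_t).
With mu = -4/3, sigma = 4/3, x_0 = 1, this gives:
  X_t = 1 * exp((-20/9) * t + (4/3) * B_t).
Since sigma*B_t ~ Normal(0, sigma^2 t), E[exp(sigma*B_t)] = exp(sigma^2 t / 2); so E[X_t] = x_0 * exp((mu - sigma^2/2) t) * exp(sigma^2 t / 2) = x_0 * exp(mu t) = exp(-4*t/3).
Var(X_t) = E[X_t^2] - (E[X_t])^2 = x_0^2 * exp(2 mu t) * (exp(sigma^2 t) - 1) = (exp(16*t/9) - 1)*exp(-8*t/3).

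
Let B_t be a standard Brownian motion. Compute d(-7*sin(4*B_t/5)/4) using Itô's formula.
d(-7*sin(4*B_t/5)/4) = (14*sin(4*B_t/5)/25) dt + (-7*cos(4*B_t/5)/5) dB_t

Itô's formula for f(B_t) gives d f(B_t) = f'(B_t) dB_t + (1/2) f''(B_t) dt. Compute derivatives of f(x) = -7*sin(4*x/5)/4:
  f'(x)  = -7*cos(4*x/5)/5
  f''(x) = 28*sin(4*x/5)/25
Substitute x = B_t and multiply the f'' term by 1/2:
  drift     = (1/2) * (28*sin(4*x/5)/25) evaluated at B_t = 14*sin(4*B_t/5)/25
  diffusion = (-7*cos(4*x/5)/5) evaluated at B_t = -7*cos(4*B_t/5)/5
Therefore d(-7*sin(4*B_t/5)/4) = (14*sin(4*B_t/5)/25) dt + (-7*cos(4*B_t/5)/5) dB_t.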